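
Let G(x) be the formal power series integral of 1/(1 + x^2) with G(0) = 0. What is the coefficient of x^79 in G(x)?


1/(1 + x^2) = sum_{j>=0} (-1)^j x^(2j). Integrating termwise with G(0) = 0:
G(x) = sum_{j>=0} (-1)^j x^(2j+1) / (2j+1) = arctan(x).
Only odd powers are nonzero. For x^79 write 79 = 2*39 + 1, giving
(-1)^39 / 79 = -1/79 = -1/79.

-1/79


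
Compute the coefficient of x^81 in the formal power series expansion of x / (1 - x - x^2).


Let f(x) = sum_{k>=0} a_k x^k. Multiplying f(x) * (1 - x - x^2) = x and matching coefficients gives a_0 = 0, a_1 = 1, and a_k = a_{k-1} + a_{k-2} for k >= 2. These are the Fibonacci numbers F_k.
Iterating from F_0 = 0, F_1 = 1:
F_0=0, F_1=1, F_2=1, F_3=2, F_4=3, F_5=5, F_6=8, F_7=13, F_8=21, F_9=34, ...
F_81 = 37889062373143906.

37889062373143906


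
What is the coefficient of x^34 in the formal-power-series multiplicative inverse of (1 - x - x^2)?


Let the inverse be f(x) = sum_{k>=0} a_k x^k. From f(x) * (1 - x - x^2) = 1 and matching coefficients:
 x^0: a_0 = 1.
 x^1: a_1 - a_0 = 0, so a_1 = 1.
 x^k (k >= 2): a_k - a_{k-1} - a_{k-2} = 0, i.e. a_k = a_{k-1} + a_{k-2}.
This is the Fibonacci-type recurrence shifted so that a_0 = a_1 = 1.
Iterating: a_0=1, a_1=1, a_2=2, a_3=3, a_4=5, a_5=8, a_6=13, a_7=21, a_8=34, a_9=55, ...
a_34 = 9227465.

9227465


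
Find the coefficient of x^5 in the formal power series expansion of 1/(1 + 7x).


Write 1/(1 + c x) = 1/(1 - (-c) x) and apply the geometric-series identity
1/(1 - y) = sum_{k>=0} y^k to get 1/(1 + c x) = sum_{k>=0} (-c)^k x^k.
So the coefficient of x^k is (-c)^k = (-1)^k * c^k.
Here c = 7 and k = 5:
(-7)^5 = -1 * 16807 = -16807

-16807


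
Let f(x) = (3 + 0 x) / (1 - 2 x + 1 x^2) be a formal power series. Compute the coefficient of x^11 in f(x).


Write f(x) = sum_{k>=0} a_k x^k. Multiplying both sides by 1 - 2 x + 1 x^2 gives
(1 - 2 x + 1 x^2) sum_{k>=0} a_k x^k = 3 + 0 x.
Matching coefficients:
 x^0: a_0 = 3
 x^1: a_1 - 2 a_0 = 0  =>  a_1 = 2*3 + 0 = 6
 x^k (k >= 2): a_k = 2 a_{k-1} - 1 a_{k-2}.
Iterating: a_2 = 9, a_3 = 12, a_4 = 15, a_5 = 18, a_6 = 21, a_7 = 24, a_8 = 27, a_9 = 30, a_10 = 33, a_11 = 36.
So the coefficient of x^11 is 36.

36


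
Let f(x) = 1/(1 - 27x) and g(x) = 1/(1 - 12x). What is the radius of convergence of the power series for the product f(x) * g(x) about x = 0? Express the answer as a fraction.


The radius of 1/(1 - 27x) is 1/27 (nearest singularity at x = 1/27), and the radius of 1/(1 - 12x) is 1/12.
The product f(x)*g(x) = 1/((1 - 27x)(1 - 12x)) has singularities at both 1/27 and 1/12, so its radius of convergence is the distance to the nearest one:
min(1/27, 1/12) = 1/27.

1/27


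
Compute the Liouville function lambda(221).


The Liouville function is lambda(k) = (-1)^Omega(k), where Omega(k) counts the prime factors of k with multiplicity.
Factoring: 221 = 13 * 17, so Omega(221) = 2.
lambda(221) = (-1)^2 = 1.

1


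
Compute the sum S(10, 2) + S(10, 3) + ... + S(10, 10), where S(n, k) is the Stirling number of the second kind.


By definition, S(n, k) counts partitions of an n-set into exactly k nonempty blocks.
Computing row n = 10 for k = 2..10:
S(10, k): 511, 9330, 34105, 42525, 22827, 5880, 750, 45, 1
Sum = 115974.

115974


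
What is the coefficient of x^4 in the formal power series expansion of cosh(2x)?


The Maclaurin series is cosh(t) = sum_{m>=0} t^(2m) / (2m)!, so substituting t = 2x, only even powers of x are nonzero, with coefficient of x^(2m) equal to 2^(2m) / (2m)!.
For x^4 the coefficient is 2^4/4! = 16/24 = 2/3.

2/3


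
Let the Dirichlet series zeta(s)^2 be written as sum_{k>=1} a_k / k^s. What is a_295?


The Dirichlet convolution of the constant function 1 with itself gives (1 * 1)(k) = sum_{d | k} 1 = d(k), the number of positive divisors of k.
Since zeta(s) = sum_{k>=1} 1/k^s, we have zeta(s)^2 = sum_{k>=1} d(k)/k^s, so a_k = d(k).
For k = 295: the divisors are 1, 5, 59, 295.
Count = 4.

4


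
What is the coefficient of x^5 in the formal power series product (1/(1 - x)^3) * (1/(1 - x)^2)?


Combine the factors: (1/(1 - x)^3) * (1/(1 - x)^2) = 1/(1 - x)^5.
Then use 1/(1 - x)^r = sum_{k>=0} C(k + r - 1, r - 1) x^k with r = 5 and k = 5:
C(9, 4) = 126.

126


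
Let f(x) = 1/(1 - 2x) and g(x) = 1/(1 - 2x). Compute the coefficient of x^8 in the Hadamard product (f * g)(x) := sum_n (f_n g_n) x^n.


f has coefficients f_k = 2^k and g has coefficients g_k = 2^k, so the Hadamard product has coefficient (f*g)_k = 2^k * 2^k = 4^k.
For k = 8: 4^8 = 65536.

65536


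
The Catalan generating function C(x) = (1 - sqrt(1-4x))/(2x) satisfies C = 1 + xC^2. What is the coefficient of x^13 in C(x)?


Substituting x -> x scales the n-th coefficient by 1, so [x^13] C(x) = C_13.
C_13 = C(2*13, 13)/(14) = 10400600/14 = 742900.
= 742900.

742900


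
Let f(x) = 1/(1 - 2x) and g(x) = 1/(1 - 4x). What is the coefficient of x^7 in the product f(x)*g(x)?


The coefficient of x^n in f*g is the Cauchy product: sum_{k=0}^{n} a^k * b^(n-k).
With a=2, b=4, n=7:
sum_{k=0}^{7} 2^k * 4^(7-k)
= 32640

32640


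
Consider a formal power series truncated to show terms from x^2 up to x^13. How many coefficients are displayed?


From x^2 to x^13 inclusive, the count is 13 - 2 + 1 = 12.

12


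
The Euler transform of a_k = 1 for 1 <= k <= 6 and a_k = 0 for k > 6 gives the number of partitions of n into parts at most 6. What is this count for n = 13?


Partitions of 13 into parts at most 6:
Using generating function (1-x)^(-1)(1-x^2)^(-1)...(1-x^6)^(-1),
the coefficient of x^13 = 71

71


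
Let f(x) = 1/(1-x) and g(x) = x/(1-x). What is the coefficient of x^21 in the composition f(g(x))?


First simplify the composition: f(g(x)) = 1/(1 - x/(1-x)) = (1-x)/((1-x) - x) = (1-x)/(1-2x).
Now extract the coefficient. Write (1-x)/(1-2x) = 1/(1-2x) - x/(1-2x).
The coefficient of x^n in 1/(1-2x) is 2^n, and in x/(1-2x) is 2^(n-1) (for n >= 1).
So the coefficient of x^21 is 2^21 - 2^20 = 2097152 - 1048576 = 1048576.

1048576


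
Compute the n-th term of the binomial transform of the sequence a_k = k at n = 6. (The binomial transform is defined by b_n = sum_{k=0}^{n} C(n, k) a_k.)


With a_k = k, b_n = sum_{k=0}^{n} C(n, k) k. Using k * C(n, k) = n * C(n-1, k-1) gives b_n = n * sum_{k>=1} C(n-1, k-1) = n * 2^(n-1).
For n = 6: 6 * 2^5 = 6 * 32 = 192.

192


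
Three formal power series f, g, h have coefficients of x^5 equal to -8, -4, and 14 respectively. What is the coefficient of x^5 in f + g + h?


Series addition is componentwise:
-8 + -4 + 14
= 2

2


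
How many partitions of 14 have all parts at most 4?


Using the generating function (1-x)^(-1)(1-x^2)^(-1)...(1-x^4)^(-1),
the coefficient of x^14 counts these restricted partitions.
Result = 47

47


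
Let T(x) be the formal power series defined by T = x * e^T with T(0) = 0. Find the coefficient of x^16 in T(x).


Apply the Lagrange inversion formula: if T = x * phi(T) with phi(t) = e^t, then
[x^n] T = (1/n) [t^(n-1)] phi(t)^n = (1/n) [t^(n-1)] e^(n t) = (1/n) * n^(n-1) / (n-1)! = n^(n-1) / n!.
When c = 1 this is the Cayley count of rooted labeled trees on n vertices, divided by n!.
For n = 16: 16^15 / 16! = 1152921504606846976/20922789888000 = 35184372088832/638512875.

35184372088832/638512875


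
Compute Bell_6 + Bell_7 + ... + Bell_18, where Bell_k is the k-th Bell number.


Recall Bell_k counts set partitions of a k-set (with Bell_0 = 1 by convention).
Bell_6 through Bell_18: 203, 877, 4140, 21147, 115975, 678570, 4213597, 27644437, 190899322, 1382958545, 10480142147, 82864869804, 682076806159
Sum = 203 + 877 + 4140 + 21147 + 115975 + 678570 + 4213597 + 27644437 + 190899322 + 1382958545 + 10480142147 + 82864869804 + 682076806159 = 777028354923.

777028354923


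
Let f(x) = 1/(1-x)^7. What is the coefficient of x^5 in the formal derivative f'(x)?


Differentiate: d/dx [ 1/(1-x)^r ] = r / (1-x)^(r+1).
Here r = 7, so f'(x) = 7 / (1-x)^8.
The expansion of 1/(1-x)^(r+1) has coefficient of x^n equal to C(n+r, r).
So the coefficient of x^5 in f'(x) is
7 * C(12, 7) = 7 * 792 = 5544

5544


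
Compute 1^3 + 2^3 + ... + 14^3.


This power sum has a closed form given by Faulhaber's formula
sum_{k=1}^{m} k^p = (1 / (p + 1)) * sum_{j=0}^{p} C(p + 1, j) B_j m^(p + 1 - j),
but for small m direct computation is fastest:
1 + 8 + 27 + 64 + 125 + 216 + 343 + 512 + 729 + 1000 + 1331 + 1728 + 2197 + 2744 = 11025.

11025


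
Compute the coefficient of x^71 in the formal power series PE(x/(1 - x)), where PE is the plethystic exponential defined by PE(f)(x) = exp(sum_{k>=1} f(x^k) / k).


For f(x) = x/(1 - x) we have
sum_{k>=1} f(x^k) / k = sum_{k>=1} (1/k) * x^k / (1 - x^k) = sum_{k, m >= 1} x^(k m) / k,
which after exponentiating simplifies to
PE(x/(1 - x)) = prod_{k>=1} 1 / (1 - x^k).
This is the generating function for the partition function p(n), so the coefficient of x^71 is p(71).
Computing p(71) by dynamic programming over parts 1, 2, ..., 71: p(71) = 4697205.

4697205


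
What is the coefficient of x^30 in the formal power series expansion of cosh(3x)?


The Maclaurin series is cosh(t) = sum_{m>=0} t^(2m) / (2m)!, so substituting t = 3x, only even powers of x are nonzero, with coefficient of x^(2m) equal to 3^(2m) / (2m)!.
For x^30 the coefficient is 3^30/30! = 205891132094649/265252859812191058636308480000000 = 43046721/55457783609342033920000000.

43046721/55457783609342033920000000


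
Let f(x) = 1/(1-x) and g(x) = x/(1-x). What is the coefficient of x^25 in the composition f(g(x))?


First simplify the composition: f(g(x)) = 1/(1 - x/(1-x)) = (1-x)/((1-x) - x) = (1-x)/(1-2x).
Now extract the coefficient. Write (1-x)/(1-2x) = 1/(1-2x) - x/(1-2x).
The coefficient of x^n in 1/(1-2x) is 2^n, and in x/(1-2x) is 2^(n-1) (for n >= 1).
So the coefficient of x^25 is 2^25 - 2^24 = 33554432 - 16777216 = 16777216.

16777216


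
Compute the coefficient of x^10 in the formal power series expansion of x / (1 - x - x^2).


Let f(x) = sum_{k>=0} a_k x^k. Multiplying f(x) * (1 - x - x^2) = x and matching coefficients gives a_0 = 0, a_1 = 1, and a_k = a_{k-1} + a_{k-2} for k >= 2. These are the Fibonacci numbers F_k.
Iterating from F_0 = 0, F_1 = 1:
F_0=0, F_1=1, F_2=1, F_3=2, F_4=3, F_5=5, F_6=8, F_7=13, F_8=21, F_9=34, ...
F_10 = 55.

55


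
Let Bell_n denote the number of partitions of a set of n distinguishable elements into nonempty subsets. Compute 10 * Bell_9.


Bell_9 can be computed from the Bell triangle or from Dobinski's identity Bell_n = (1/e) * sum_{k>=0} k^n / k!.
Computing Bell_9 = 21147.
Then 10 * 21147 = 211470.

211470


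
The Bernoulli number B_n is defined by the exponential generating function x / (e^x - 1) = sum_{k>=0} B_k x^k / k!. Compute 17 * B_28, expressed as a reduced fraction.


Bernoulli numbers can also be computed recursively via B_0 = 1 and sum_{j=0}^{m} C(m+1, j) B_j = 0 for m >= 1. Odd-index Bernoulli numbers vanish for k >= 3.
Computing B_28 = -23749461029/870, so 17 * B_28 = 17 * -23749461029/870 = -403740837493/870.

-403740837493/870


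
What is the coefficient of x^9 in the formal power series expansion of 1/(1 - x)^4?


The expansion 1/(1 - x)^r = sum_{k>=0} C(k + r - 1, r - 1) x^k follows from the multiset / negative-binomial theorem (or from repeated differentiation of the geometric series).
For r = 4 and k = 9:
C(12, 3) = 479001600 / (6 * 362880) = 220.

220


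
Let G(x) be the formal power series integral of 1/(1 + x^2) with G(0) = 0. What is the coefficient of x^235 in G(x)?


1/(1 + x^2) = sum_{j>=0} (-1)^j x^(2j). Integrating termwise with G(0) = 0:
G(x) = sum_{j>=0} (-1)^j x^(2j+1) / (2j+1) = arctan(x).
Only odd powers are nonzero. For x^235 write 235 = 2*117 + 1, giving
(-1)^117 / 235 = -1/235 = -1/235.

-1/235


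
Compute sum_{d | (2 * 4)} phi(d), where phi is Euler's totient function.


First, 2 * 4 = 8. One classical identity is sum_{d | n} phi(d) = n (each k in [1, n] has a unique gcd with n, and among the k's with gcd(k, n) = n/d there are phi(d) of them). So the sum equals 8. We also verify directly:
Divisors of 8: 1, 2, 4, 8.
phi values: 1, 1, 2, 4.
Sum = 8.

8


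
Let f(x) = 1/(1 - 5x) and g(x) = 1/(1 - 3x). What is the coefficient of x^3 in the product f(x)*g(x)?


The coefficient of x^n in f*g is the Cauchy product: sum_{k=0}^{n} a^k * b^(n-k).
With a=5, b=3, n=3:
sum_{k=0}^{3} 5^k * 3^(3-k)
= 272

272


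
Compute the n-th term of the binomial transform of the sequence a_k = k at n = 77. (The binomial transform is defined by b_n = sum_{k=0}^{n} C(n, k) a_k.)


With a_k = k, b_n = sum_{k=0}^{n} C(n, k) k. Using k * C(n, k) = n * C(n-1, k-1) gives b_n = n * sum_{k>=1} C(n-1, k-1) = n * 2^(n-1).
For n = 77: 77 * 2^76 = 77 * 75557863725914323419136 = 5817955506895402903273472.

5817955506895402903273472


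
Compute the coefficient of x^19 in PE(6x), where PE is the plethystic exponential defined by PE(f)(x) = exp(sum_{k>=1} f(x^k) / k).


With f(x) = 6x, the exponent is sum_{k>=1} 6 x^k / k = 6 * (-ln(1 - x)). Exponentiating:
PE(6x) = exp(-6 ln(1 - x)) = 1/(1 - x)^6.
By the negative binomial expansion, [x^n] 1/(1 - x)^6 = C(n + 5, 5).
For n = 19: C(24, 5) = 42504.

42504


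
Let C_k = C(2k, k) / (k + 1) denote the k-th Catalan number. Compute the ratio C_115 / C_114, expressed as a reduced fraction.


Using C_k = (2k)! / (k! (k+1)!), the ratio C_{k+1}/C_k simplifies to
C_{k+1}/C_k = [(2k+2)! / ((k+1)! (k+2)!)] * [k! (k+1)! / (2k)!]
 = (2k+2)(2k+1) / ((k+1)(k+2)) = 2(2k+1) / (k+2).
For k = 114: 2(2*114 + 1) / (114 + 2) = 458/116 = 229/58.

229/58


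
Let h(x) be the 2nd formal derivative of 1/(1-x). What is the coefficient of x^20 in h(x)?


Differentiating 2 times: d^2/dx^2 [1/(1-x)] = 2!/(1-x)^3.
The expansion 1/(1-x)^3 = sum_{k>=0} C(k+2, 2) x^k, so the coefficient of x^n in 2!/(1-x)^3 is 2! * C(n+2, 2).
For n = 20: 2 * C(22, 2) = 2 * 231 = 462

462


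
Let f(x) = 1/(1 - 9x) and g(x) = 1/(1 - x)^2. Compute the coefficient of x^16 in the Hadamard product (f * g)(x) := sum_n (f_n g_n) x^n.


f has coefficients f_k = 9^k. For g = 1/(1 - x)^2 the coefficient is g_k = C(k + 1, 1) = k + 1. The Hadamard coefficient is (f * g)_k = 9^k * (k + 1).
For k = 16: 9^16 * 17 = 1853020188851841 * 17 = 31501343210481297.

31501343210481297


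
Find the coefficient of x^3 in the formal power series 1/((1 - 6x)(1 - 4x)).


By partial fractions or Cauchy convolution:
The coefficient equals sum_{k=0}^{3} 6^k * 4^(3-k).
= 520

520


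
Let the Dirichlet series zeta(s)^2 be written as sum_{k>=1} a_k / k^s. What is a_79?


The Dirichlet convolution of the constant function 1 with itself gives (1 * 1)(k) = sum_{d | k} 1 = d(k), the number of positive divisors of k.
Since zeta(s) = sum_{k>=1} 1/k^s, we have zeta(s)^2 = sum_{k>=1} d(k)/k^s, so a_k = d(k).
For k = 79: the divisors are 1, 79.
Count = 2.

2


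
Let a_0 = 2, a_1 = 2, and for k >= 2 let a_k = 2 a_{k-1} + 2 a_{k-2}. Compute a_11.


Iterating the recurrence forward:
a_0 = 2
a_1 = 2
a_2 = 2*2 + 2*2 = 8
a_3 = 2*8 + 2*2 = 20
a_4 = 2*20 + 2*8 = 56
a_5 = 2*56 + 2*20 = 152
a_6 = 2*152 + 2*56 = 416
a_7 = 2*416 + 2*152 = 1136
a_8 = 2*1136 + 2*416 = 3104
a_9 = 2*3104 + 2*1136 = 8480
a_10 = 2*8480 + 2*3104 = 23168
a_11 = 2*23168 + 2*8480 = 63296
So a_11 = 63296.

63296


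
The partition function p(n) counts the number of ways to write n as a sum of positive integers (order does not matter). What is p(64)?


Using the generating function prod_{k>=1} 1/(1-x^k), we compute p(64).
By dynamic programming over parts 1 through 64:
p(64) = 1741630

1741630


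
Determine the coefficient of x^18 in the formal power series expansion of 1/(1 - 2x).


The geometric series identity gives 1/(1 - c x) = sum_{k>=0} c^k x^k, so the coefficient of x^k is c^k.
Here c = 2 and k = 18.
Computing: 2^18 = 262144

262144


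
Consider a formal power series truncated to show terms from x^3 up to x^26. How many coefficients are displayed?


From x^3 to x^26 inclusive, the count is 26 - 3 + 1 = 24.

24


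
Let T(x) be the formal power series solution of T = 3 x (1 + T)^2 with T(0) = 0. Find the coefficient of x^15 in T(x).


Apply the Lagrange inversion formula: if T = 3 x * phi(T) with phi(t) = (1 + t)^2, then [x^n] T = 3^n * (1/n) [t^(n-1)] phi(t)^n = 3^n * (1/n) [t^(n-1)] (1 + t)^(2n) = 3^n * (1/n) C(2n, n-1).
Using the identity C(2n, n-1) = C(2n, n) * n / (n+1), the unscaled factor equals C(2n, n) / (n+1) = C_n, the n-th Catalan number.
For n = 15: C_15 = C(30, 15) / 16 = 155117520/16 = 9694845.
With the 3^15 = 14348907 factor, the coefficient is 14348907 * 9694845 = 139110429284415.

139110429284415


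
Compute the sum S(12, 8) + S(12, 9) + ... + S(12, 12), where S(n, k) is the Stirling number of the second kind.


By definition, S(n, k) counts partitions of an n-set into exactly k nonempty blocks.
Computing row n = 12 for k = 8..12:
S(12, k): 159027, 22275, 1705, 66, 1
Sum = 183074.

183074


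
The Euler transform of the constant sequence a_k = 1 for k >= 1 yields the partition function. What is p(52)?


The Euler transform converts the sequence a_k = 1 into the number of integer partitions.
Using the recurrence or dynamic programming:
p(52) = 281589

281589


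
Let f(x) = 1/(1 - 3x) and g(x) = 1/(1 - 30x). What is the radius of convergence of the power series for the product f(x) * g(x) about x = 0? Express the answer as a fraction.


The radius of 1/(1 - 3x) is 1/3 (nearest singularity at x = 1/3), and the radius of 1/(1 - 30x) is 1/30.
The product f(x)*g(x) = 1/((1 - 3x)(1 - 30x)) has singularities at both 1/3 and 1/30, so its radius of convergence is the distance to the nearest one:
min(1/3, 1/30) = 1/30.

1/30


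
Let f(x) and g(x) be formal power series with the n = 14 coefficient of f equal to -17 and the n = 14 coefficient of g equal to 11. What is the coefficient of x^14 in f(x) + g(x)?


Addition of formal power series is termwise.
The coefficient of x^14 in f + g = -17 + 11
= -6

-6


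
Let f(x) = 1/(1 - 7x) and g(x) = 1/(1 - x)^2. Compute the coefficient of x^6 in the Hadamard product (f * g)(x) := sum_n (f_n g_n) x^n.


f has coefficients f_k = 7^k. For g = 1/(1 - x)^2 the coefficient is g_k = C(k + 1, 1) = k + 1. The Hadamard coefficient is (f * g)_k = 7^k * (k + 1).
For k = 6: 7^6 * 7 = 117649 * 7 = 823543.

823543


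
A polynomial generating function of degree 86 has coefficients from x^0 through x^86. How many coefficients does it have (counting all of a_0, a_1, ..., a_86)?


A polynomial of degree 86 takes the form a_0 + a_1 x + ... + a_86 x^86.
The number of coefficients is 86 + 1 = 87.

87


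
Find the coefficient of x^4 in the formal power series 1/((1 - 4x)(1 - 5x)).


By partial fractions or Cauchy convolution:
The coefficient equals sum_{k=0}^{4} 4^k * 5^(4-k).
= 2101

2101


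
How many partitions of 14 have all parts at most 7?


Using the generating function (1-x)^(-1)(1-x^2)^(-1)...(1-x^7)^(-1),
the coefficient of x^14 counts these restricted partitions.
Result = 105

105


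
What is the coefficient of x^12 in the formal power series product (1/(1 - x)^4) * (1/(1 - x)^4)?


Combine the factors: (1/(1 - x)^4) * (1/(1 - x)^4) = 1/(1 - x)^8.
Then use 1/(1 - x)^r = sum_{k>=0} C(k + r - 1, r - 1) x^k with r = 8 and k = 12:
C(19, 7) = 50388.

50388


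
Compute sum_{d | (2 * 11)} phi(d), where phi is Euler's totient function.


First, 2 * 11 = 22. One classical identity is sum_{d | n} phi(d) = n (each k in [1, n] has a unique gcd with n, and among the k's with gcd(k, n) = n/d there are phi(d) of them). So the sum equals 22. We also verify directly:
Divisors of 22: 1, 2, 11, 22.
phi values: 1, 1, 10, 10.
Sum = 22.

22


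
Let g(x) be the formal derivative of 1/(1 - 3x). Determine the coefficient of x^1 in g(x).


Differentiate termwise: d/dx sum_{k>=0} 3^k x^k = sum_{k>=1} k 3^k x^(k-1) = sum_{j>=0} (j+1) 3^(j+1) x^j.
Equivalently, d/dx [1/(1 - 3x)] = 3/(1 - 3x)^2.
For j = 1: 2 * 3^2 = 2 * 9 = 18.

18


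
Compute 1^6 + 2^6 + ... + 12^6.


This power sum has a closed form given by Faulhaber's formula
sum_{k=1}^{m} k^p = (1 / (p + 1)) * sum_{j=0}^{p} C(p + 1, j) B_j m^(p + 1 - j),
but for small m direct computation is fastest:
1 + 64 + 729 + 4096 + 15625 + 46656 + 117649 + 262144 + 531441 + 1000000 + 1771561 + 2985984 = 6735950.

6735950


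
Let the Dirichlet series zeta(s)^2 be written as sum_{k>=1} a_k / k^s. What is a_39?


The Dirichlet convolution of the constant function 1 with itself gives (1 * 1)(k) = sum_{d | k} 1 = d(k), the number of positive divisors of k.
Since zeta(s) = sum_{k>=1} 1/k^s, we have zeta(s)^2 = sum_{k>=1} d(k)/k^s, so a_k = d(k).
For k = 39: the divisors are 1, 3, 13, 39.
Count = 4.

4


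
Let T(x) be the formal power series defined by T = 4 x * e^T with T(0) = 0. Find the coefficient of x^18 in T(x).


Apply the Lagrange inversion formula: if T = 4 x * phi(T) with phi(t) = e^t, then
[x^n] T = 4^n * (1/n) [t^(n-1)] phi(t)^n = 4^n * (1/n) [t^(n-1)] e^(n t) = 4^n * (1/n) * n^(n-1) / (n-1)! = 4^n * n^(n-1) / n!.
When c = 1 this is the Cayley count of rooted labeled trees on n vertices, divided by n!.
For n = 18: 4^18 * 18^17 / 18! = 68719476736 * 2185911559738696531968/6402373705728000 = 349351379311776170508288/14889875.

349351379311776170508288/14889875


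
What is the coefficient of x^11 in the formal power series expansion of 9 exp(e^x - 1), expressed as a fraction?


exp(e^x - 1) is the exponential generating function for the Bell numbers Bell_k: exp(e^x - 1) = sum_{k>=0} Bell_k x^k / k!.
So the coefficient of x^11 in 9 exp(e^x - 1) is 9 Bell_11 / 11!.
Computing: Bell_11 = 678570 and 11! = 39916800, giving
9 * 678570/39916800 = 22619/147840.

22619/147840


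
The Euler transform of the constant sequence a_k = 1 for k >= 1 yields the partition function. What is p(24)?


The Euler transform converts the sequence a_k = 1 into the number of integer partitions.
Using the recurrence or dynamic programming:
p(24) = 1575

1575


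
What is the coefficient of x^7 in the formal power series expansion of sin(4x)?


The Maclaurin series is sin(t) = sum_{k>=0} (-1)^k t^(2k+1) / (2k+1)!, so substituting t = 4x, only odd powers of x are nonzero, with coefficient of x^(2k+1) equal to (-1)^k 4^(2k+1) / (2k+1)!.
Write 7 = 2*3 + 1, giving the coefficient (-1)^3 * 4^7 / 7! = -16384/5040 = -1024/315.

-1024/315


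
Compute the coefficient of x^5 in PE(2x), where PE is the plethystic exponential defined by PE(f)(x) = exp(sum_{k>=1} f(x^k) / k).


With f(x) = 2x, the exponent is sum_{k>=1} 2 x^k / k = 2 * (-ln(1 - x)). Exponentiating:
PE(2x) = exp(-2 ln(1 - x)) = 1/(1 - x)^2.
By the negative binomial expansion, [x^n] 1/(1 - x)^2 = C(n + 1, 1).
For n = 5: C(6, 1) = 6.

6


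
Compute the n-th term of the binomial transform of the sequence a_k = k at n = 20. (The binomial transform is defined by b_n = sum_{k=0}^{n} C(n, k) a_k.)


With a_k = k, b_n = sum_{k=0}^{n} C(n, k) k. Using k * C(n, k) = n * C(n-1, k-1) gives b_n = n * sum_{k>=1} C(n-1, k-1) = n * 2^(n-1).
For n = 20: 20 * 2^19 = 20 * 524288 = 10485760.

10485760


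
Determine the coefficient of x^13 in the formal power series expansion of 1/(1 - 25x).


The geometric series identity gives 1/(1 - c x) = sum_{k>=0} c^k x^k, so the coefficient of x^k is c^k.
Here c = 25 and k = 13.
Computing: 25^13 = 1490116119384765625

1490116119384765625


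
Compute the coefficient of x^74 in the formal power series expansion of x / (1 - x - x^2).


Let f(x) = sum_{k>=0} a_k x^k. Multiplying f(x) * (1 - x - x^2) = x and matching coefficients gives a_0 = 0, a_1 = 1, and a_k = a_{k-1} + a_{k-2} for k >= 2. These are the Fibonacci numbers F_k.
Iterating from F_0 = 0, F_1 = 1:
F_0=0, F_1=1, F_2=1, F_3=2, F_4=3, F_5=5, F_6=8, F_7=13, F_8=21, F_9=34, ...
F_74 = 1304969544928657.

1304969544928657


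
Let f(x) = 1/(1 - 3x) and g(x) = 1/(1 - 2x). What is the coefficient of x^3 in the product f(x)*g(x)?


The coefficient of x^n in f*g is the Cauchy product: sum_{k=0}^{n} a^k * b^(n-k).
With a=3, b=2, n=3:
sum_{k=0}^{3} 3^k * 2^(3-k)
= 65

65


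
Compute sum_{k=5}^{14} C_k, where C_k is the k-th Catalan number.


C_5 through C_14: 42, 132, 429, 1430, 4862, 16796, 58786, 208012, 742900, 2674440
Sum = 42 + 132 + 429 + 1430 + 4862 + 16796 + 58786 + 208012 + 742900 + 2674440
= 3707829

3707829


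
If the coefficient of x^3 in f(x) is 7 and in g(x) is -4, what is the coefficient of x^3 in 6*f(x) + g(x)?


Scalar multiplication scales coefficients: 6 * 7 = 42.
Then add the g coefficient: 42 + -4
= 38

38


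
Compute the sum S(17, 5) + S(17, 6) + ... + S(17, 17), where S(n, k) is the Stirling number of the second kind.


By definition, S(n, k) counts partitions of an n-set into exactly k nonempty blocks.
Computing row n = 17 for k = 5..17:
S(17, k): 5652751651, 17505749898, 25708104786, 20415995028, 9528822303, 2758334150, 512060978, 62022324, 4910178, 249900, 7820, 136, 1
Sum = 82149009153.

82149009153


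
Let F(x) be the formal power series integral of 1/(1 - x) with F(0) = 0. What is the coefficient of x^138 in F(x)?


1/(1 - x) = sum_{k>=0} x^k. Integrating termwise and using F(0) = 0 gives
F(x) = sum_{k>=0} x^(k+1) / (k+1) = sum_{m>=1} x^m / m = -ln(1 - x).
So the coefficient of x^138 is 1/138 = 1/138.

1/138


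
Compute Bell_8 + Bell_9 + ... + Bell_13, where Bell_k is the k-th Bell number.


Recall Bell_k counts set partitions of a k-set (with Bell_0 = 1 by convention).
Bell_8 through Bell_13: 4140, 21147, 115975, 678570, 4213597, 27644437
Sum = 4140 + 21147 + 115975 + 678570 + 4213597 + 27644437 = 32677866.

32677866


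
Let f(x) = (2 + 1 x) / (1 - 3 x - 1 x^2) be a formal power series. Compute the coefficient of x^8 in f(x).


Write f(x) = sum_{k>=0} a_k x^k. Multiplying both sides by 1 - 3 x - 1 x^2 gives
(1 - 3 x - 1 x^2) sum_{k>=0} a_k x^k = 2 + 1 x.
Matching coefficients:
 x^0: a_0 = 2
 x^1: a_1 - 3 a_0 = 1  =>  a_1 = 3*2 + 1 = 7
 x^k (k >= 2): a_k = 3 a_{k-1} + 1 a_{k-2}.
Iterating: a_2 = 23, a_3 = 76, a_4 = 251, a_5 = 829, a_6 = 2738, a_7 = 9043, a_8 = 29867.
So the coefficient of x^8 is 29867.

29867


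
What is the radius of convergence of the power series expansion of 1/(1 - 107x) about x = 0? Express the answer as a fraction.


Expanding 1/(1 - 107x) = sum_{k>=0} 107^k x^k, the series converges when |107x| < 1, i.e., |x| < 1/107.
So the radius of convergence is 1/107 = 1/107.

1/107


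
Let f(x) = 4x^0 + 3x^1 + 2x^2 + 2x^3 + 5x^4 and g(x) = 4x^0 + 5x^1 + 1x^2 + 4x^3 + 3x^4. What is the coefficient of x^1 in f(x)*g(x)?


Cauchy product at x^1:
4*5 + 3*4
= 32

32


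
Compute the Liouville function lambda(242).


The Liouville function is lambda(k) = (-1)^Omega(k), where Omega(k) counts the prime factors of k with multiplicity.
Factoring: 242 = 2 * 11 * 11, so Omega(242) = 3.
lambda(242) = (-1)^3 = -1.

-1


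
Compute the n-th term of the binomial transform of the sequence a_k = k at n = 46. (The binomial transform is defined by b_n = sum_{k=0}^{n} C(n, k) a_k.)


With a_k = k, b_n = sum_{k=0}^{n} C(n, k) k. Using k * C(n, k) = n * C(n-1, k-1) gives b_n = n * sum_{k>=1} C(n-1, k-1) = n * 2^(n-1).
For n = 46: 46 * 2^45 = 46 * 35184372088832 = 1618481116086272.

1618481116086272


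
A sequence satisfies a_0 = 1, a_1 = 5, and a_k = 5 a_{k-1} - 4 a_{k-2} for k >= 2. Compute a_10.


The characteristic equation is t^2 - 5 t + 4 = 0, with roots r_1 = 4 and r_2 = 1 (so c_1 = r_1 + r_2, c_2 = -r_1 r_2 as required).
One can use the closed form a_n = A r_1^n + B r_2^n, but direct iteration is more reliable:
a_0 = 1, a_1 = 5, a_2 = 21, a_3 = 85, a_4 = 341, a_5 = 1365, a_6 = 5461, a_7 = 21845, a_8 = 87381, a_9 = 349525, a_10 = 1398101.
So a_10 = 1398101.

1398101


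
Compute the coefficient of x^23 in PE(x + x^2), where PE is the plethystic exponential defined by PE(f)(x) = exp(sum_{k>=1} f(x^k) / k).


With f(x) = x + x^2, the exponent is sum_{k>=1} (x^k + x^(2k)) / k = -ln(1 - x) - ln(1 - x^2). Exponentiating:
PE(x + x^2) = 1 / ((1 - x)(1 - x^2)).
This is the generating function for partitions of n into parts of size 1 or 2. The number of 2's can be any j in 0..11, and the rest are 1's, so
[x^23] = floor(23/2) + 1 = 12.

12


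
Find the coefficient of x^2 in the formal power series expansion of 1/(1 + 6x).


Write 1/(1 + c x) = 1/(1 - (-c) x) and apply the geometric-series identity
1/(1 - y) = sum_{k>=0} y^k to get 1/(1 + c x) = sum_{k>=0} (-c)^k x^k.
So the coefficient of x^k is (-c)^k = (-1)^k * c^k.
Here c = 6 and k = 2:
(-6)^2 = 1 * 36 = 36

36


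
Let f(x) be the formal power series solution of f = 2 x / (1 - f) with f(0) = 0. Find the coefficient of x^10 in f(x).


Apply Lagrange inversion: f = 2 x * phi(f) with phi(t) = 1/(1 - t), so
[x^n] f = 2^n * (1/n) [t^(n-1)] phi(t)^n = 2^n * (1/n) [t^(n-1)] (1 - t)^(-n) = 2^n * (1/n) C(2n - 2, n - 1) = 2^n * C_{n-1}.
For n = 10: C_9 = C(18, 9) / 10 = 48620/10 = 4862.
With the 2^10 = 1024 factor, the coefficient is 1024 * 4862 = 4978688.

4978688


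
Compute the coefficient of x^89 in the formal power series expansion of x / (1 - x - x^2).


Let f(x) = sum_{k>=0} a_k x^k. Multiplying f(x) * (1 - x - x^2) = x and matching coefficients gives a_0 = 0, a_1 = 1, and a_k = a_{k-1} + a_{k-2} for k >= 2. These are the Fibonacci numbers F_k.
Iterating from F_0 = 0, F_1 = 1:
F_0=0, F_1=1, F_2=1, F_3=2, F_4=3, F_5=5, F_6=8, F_7=13, F_8=21, F_9=34, ...
F_89 = 1779979416004714189.

1779979416004714189


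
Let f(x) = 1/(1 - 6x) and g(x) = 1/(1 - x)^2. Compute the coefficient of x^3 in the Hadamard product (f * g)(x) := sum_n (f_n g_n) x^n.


f has coefficients f_k = 6^k. For g = 1/(1 - x)^2 the coefficient is g_k = C(k + 1, 1) = k + 1. The Hadamard coefficient is (f * g)_k = 6^k * (k + 1).
For k = 3: 6^3 * 4 = 216 * 4 = 864.

864


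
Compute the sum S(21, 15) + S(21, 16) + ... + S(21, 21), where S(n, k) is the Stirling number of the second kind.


By definition, S(n, k) counts partitions of an n-set into exactly k nonempty blocks.
Computing row n = 21 for k = 15..21:
S(21, k): 13087462580, 809944464, 34952799, 1023435, 19285, 210, 1
Sum = 13933402774.

13933402774


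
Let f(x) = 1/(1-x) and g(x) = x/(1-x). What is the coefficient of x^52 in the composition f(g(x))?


First simplify the composition: f(g(x)) = 1/(1 - x/(1-x)) = (1-x)/((1-x) - x) = (1-x)/(1-2x).
Now extract the coefficient. Write (1-x)/(1-2x) = 1/(1-2x) - x/(1-2x).
The coefficient of x^n in 1/(1-2x) is 2^n, and in x/(1-2x) is 2^(n-1) (for n >= 1).
So the coefficient of x^52 is 2^52 - 2^51 = 4503599627370496 - 2251799813685248 = 2251799813685248.

2251799813685248


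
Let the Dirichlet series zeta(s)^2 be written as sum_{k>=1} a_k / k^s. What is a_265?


The Dirichlet convolution of the constant function 1 with itself gives (1 * 1)(k) = sum_{d | k} 1 = d(k), the number of positive divisors of k.
Since zeta(s) = sum_{k>=1} 1/k^s, we have zeta(s)^2 = sum_{k>=1} d(k)/k^s, so a_k = d(k).
For k = 265: the divisors are 1, 5, 53, 265.
Count = 4.

4


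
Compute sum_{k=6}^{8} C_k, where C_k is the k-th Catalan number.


C_6 through C_8: 132, 429, 1430
Sum = 132 + 429 + 1430
= 1991

1991


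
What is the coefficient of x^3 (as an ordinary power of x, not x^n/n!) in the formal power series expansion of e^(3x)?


The exponential series is e^y = sum_{k>=0} y^k / k!. Substituting y = 3x gives
e^(3x) = sum_{k>=0} 3^k x^k / k!.
So the coefficient of x^n is a^n/n! with a = 3, n = 3:
3^3 / 3! = 27/6 = 9/2

9/2


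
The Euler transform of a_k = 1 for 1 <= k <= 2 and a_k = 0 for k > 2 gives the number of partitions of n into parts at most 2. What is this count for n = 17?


Partitions of 17 into parts at most 2:
Using generating function (1-x)^(-1)(1-x^2)^(-1),
the coefficient of x^17 = 9

9


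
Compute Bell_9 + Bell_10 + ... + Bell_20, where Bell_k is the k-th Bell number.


Recall Bell_k counts set partitions of a k-set (with Bell_0 = 1 by convention).
Bell_9 through Bell_20: 21147, 115975, 678570, 4213597, 27644437, 190899322, 1382958545, 10480142147, 82864869804, 682076806159, 5832742205057, 51724158235372
Sum = 21147 + 115975 + 678570 + 4213597 + 27644437 + 190899322 + 1382958545 + 10480142147 + 82864869804 + 682076806159 + 5832742205057 + 51724158235372 = 58333928790132.

58333928790132


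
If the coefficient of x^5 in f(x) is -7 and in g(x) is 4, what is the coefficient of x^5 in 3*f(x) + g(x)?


Scalar multiplication scales coefficients: 3 * -7 = -21.
Then add the g coefficient: -21 + 4
= -17

-17


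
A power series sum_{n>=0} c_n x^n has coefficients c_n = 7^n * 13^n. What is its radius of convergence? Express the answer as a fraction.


By the root test (Cauchy-Hadamard), the radius is R = 1 / limsup_n |c_n|^(1/n).
Here |c_n|^(1/n) = (7^n * 13^n)^(1/n) = 7 * 13 = 91 for all n.
So R = 1/91 = 1/91.

1/91


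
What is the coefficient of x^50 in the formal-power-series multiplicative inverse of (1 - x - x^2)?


Let the inverse be f(x) = sum_{k>=0} a_k x^k. From f(x) * (1 - x - x^2) = 1 and matching coefficients:
 x^0: a_0 = 1.
 x^1: a_1 - a_0 = 0, so a_1 = 1.
 x^k (k >= 2): a_k - a_{k-1} - a_{k-2} = 0, i.e. a_k = a_{k-1} + a_{k-2}.
This is the Fibonacci-type recurrence shifted so that a_0 = a_1 = 1.
Iterating: a_0=1, a_1=1, a_2=2, a_3=3, a_4=5, a_5=8, a_6=13, a_7=21, a_8=34, a_9=55, ...
a_50 = 20365011074.

20365011074


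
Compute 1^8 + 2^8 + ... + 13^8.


This power sum has a closed form given by Faulhaber's formula
sum_{k=1}^{m} k^p = (1 / (p + 1)) * sum_{j=0}^{p} C(p + 1, j) B_j m^(p + 1 - j),
but for small m direct computation is fastest:
1 + 256 + 6561 + 65536 + 390625 + 1679616 + 5764801 + 16777216 + 43046721 + 100000000 + 214358881 + 429981696 + 815730721 = 1627802631.

1627802631


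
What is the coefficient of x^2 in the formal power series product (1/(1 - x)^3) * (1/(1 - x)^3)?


Combine the factors: (1/(1 - x)^3) * (1/(1 - x)^3) = 1/(1 - x)^6.
Then use 1/(1 - x)^r = sum_{k>=0} C(k + r - 1, r - 1) x^k with r = 6 and k = 2:
C(7, 5) = 21.

21


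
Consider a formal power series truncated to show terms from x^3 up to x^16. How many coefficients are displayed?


From x^3 to x^16 inclusive, the count is 16 - 3 + 1 = 14.

14


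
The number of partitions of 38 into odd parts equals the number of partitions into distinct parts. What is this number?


Computing partitions of 38 into odd parts (1, 3, 5, ...):
Using the generating function prod_{k>=0} 1/(1-x^(2k+1)),
the count is 864

864


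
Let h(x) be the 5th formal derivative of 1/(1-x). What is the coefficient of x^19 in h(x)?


Differentiating 5 times: d^5/dx^5 [1/(1-x)] = 5!/(1-x)^6.
The expansion 1/(1-x)^6 = sum_{k>=0} C(k+5, 5) x^k, so the coefficient of x^n in 5!/(1-x)^6 is 5! * C(n+5, 5).
For n = 19: 120 * C(24, 5) = 120 * 42504 = 5100480

5100480


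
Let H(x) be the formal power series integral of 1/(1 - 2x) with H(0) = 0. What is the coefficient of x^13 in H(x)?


1/(1 - 2x) = sum_{k>=0} 2^k x^k. Integrating termwise with H(0) = 0:
H(x) = sum_{k>=0} 2^k x^(k+1) / (k+1) = sum_{m>=1} 2^(m-1) x^m / m.
For m = 13: 2^12/13 = 4096/13 = 4096/13.

4096/13


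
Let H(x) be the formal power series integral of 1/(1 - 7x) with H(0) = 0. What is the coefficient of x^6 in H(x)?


1/(1 - 7x) = sum_{k>=0} 7^k x^k. Integrating termwise with H(0) = 0:
H(x) = sum_{k>=0} 7^k x^(k+1) / (k+1) = sum_{m>=1} 7^(m-1) x^m / m.
For m = 6: 7^5/6 = 16807/6 = 16807/6.

16807/6


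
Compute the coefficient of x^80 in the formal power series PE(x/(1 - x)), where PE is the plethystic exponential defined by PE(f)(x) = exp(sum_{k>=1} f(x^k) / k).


For f(x) = x/(1 - x) we have
sum_{k>=1} f(x^k) / k = sum_{k>=1} (1/k) * x^k / (1 - x^k) = sum_{k, m >= 1} x^(k m) / k,
which after exponentiating simplifies to
PE(x/(1 - x)) = prod_{k>=1} 1 / (1 - x^k).
This is the generating function for the partition function p(n), so the coefficient of x^80 is p(80).
Computing p(80) by dynamic programming over parts 1, 2, ..., 80: p(80) = 15796476.

15796476


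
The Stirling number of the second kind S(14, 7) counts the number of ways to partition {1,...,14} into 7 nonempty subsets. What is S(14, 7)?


Using the explicit formula S(n,k) = (1/k!) sum_{j=0}^{k} (-1)^(k-j) C(k,j) j^n:
S(14, 7) = 49329280
Equivalently, S(n,k) is n! times the coefficient of x^n in the EGF (e^x - 1)^k / k!.

49329280


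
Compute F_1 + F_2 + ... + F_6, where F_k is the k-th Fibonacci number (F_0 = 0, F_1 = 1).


Use the identity sum_{k=0}^{N} F_k = F_{N+2} - 1 (which follows from F_{k+2} - F_{k+1} = F_k). Then
sum_{k=1}^{6} F_k = (F_{8} - 1) - (F_{2} - 1) = F_{8} - F_{2}.
Computing: F_{8} = 21, F_{2} = 1, so
Sum = 21 - 1 = 20.

20


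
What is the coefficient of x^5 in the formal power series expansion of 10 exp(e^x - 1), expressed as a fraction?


exp(e^x - 1) is the exponential generating function for the Bell numbers Bell_k: exp(e^x - 1) = sum_{k>=0} Bell_k x^k / k!.
So the coefficient of x^5 in 10 exp(e^x - 1) is 10 Bell_5 / 5!.
Computing: Bell_5 = 52 and 5! = 120, giving
10 * 52/120 = 13/3.

13/3


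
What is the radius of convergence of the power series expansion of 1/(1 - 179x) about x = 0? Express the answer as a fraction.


Expanding 1/(1 - 179x) = sum_{k>=0} 179^k x^k, the series converges when |179x| < 1, i.e., |x| < 1/179.
So the radius of convergence is 1/179 = 1/179.

1/179


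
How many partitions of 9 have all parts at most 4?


Using the generating function (1-x)^(-1)(1-x^2)^(-1)...(1-x^4)^(-1),
the coefficient of x^9 counts these restricted partitions.
Result = 18

18


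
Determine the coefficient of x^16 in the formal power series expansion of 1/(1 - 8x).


The geometric series identity gives 1/(1 - c x) = sum_{k>=0} c^k x^k, so the coefficient of x^k is c^k.
Here c = 8 and k = 16.
Computing: 8^16 = 281474976710656

281474976710656


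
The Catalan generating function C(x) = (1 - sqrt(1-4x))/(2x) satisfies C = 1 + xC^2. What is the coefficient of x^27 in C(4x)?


Substituting x -> 4x scales the n-th coefficient by 4^n, so [x^27] C(4x) = 4^27 * C_27.
C_27 = C(2*27, 27)/(28) = 1946939425648112/28 = 69533550916004.
So 4^27 * 69533550916004 = 18014398509481984 * 69533550916004 = 1252605095980252100842735271936.

1252605095980252100842735271936


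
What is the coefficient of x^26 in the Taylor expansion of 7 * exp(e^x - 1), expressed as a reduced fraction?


exp(e^x - 1) = sum_{k>=0} Bell_k x^k / k!, where Bell_k is the k-th Bell number.
So the coefficient of x^26 is 7 * Bell_26 / 26!.
Computing: Bell_26 = 49631246523618756274 and 26! = 403291461126605635584000000, giving
7 * 49631246523618756274/403291461126605635584000000 = 1459742544812316361/1694501937506746368000000.

1459742544812316361/1694501937506746368000000


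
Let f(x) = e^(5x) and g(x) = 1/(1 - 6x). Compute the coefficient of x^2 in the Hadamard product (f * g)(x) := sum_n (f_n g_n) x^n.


Expanding: f_k = 5^k/k! (from e^(5x)) and g_k = 6^k (from 1/(1 - 6x)). So the Hadamard coefficient (f * g)_k = 5^k 6^k / k! = (30)^k / k!.
For k = 2: 30^2/2! = 900/2 = 450.

450


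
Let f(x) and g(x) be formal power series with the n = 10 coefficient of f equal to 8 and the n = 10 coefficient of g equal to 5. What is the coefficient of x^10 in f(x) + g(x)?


Addition of formal power series is termwise.
The coefficient of x^10 in f + g = 8 + 5
= 13

13


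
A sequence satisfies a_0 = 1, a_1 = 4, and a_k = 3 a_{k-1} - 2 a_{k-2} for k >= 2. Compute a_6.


The characteristic equation is t^2 - 3 t + 2 = 0, with roots r_1 = 2 and r_2 = 1 (so c_1 = r_1 + r_2, c_2 = -r_1 r_2 as required).
One can use the closed form a_n = A r_1^n + B r_2^n, but direct iteration is more reliable:
a_0 = 1, a_1 = 4, a_2 = 10, a_3 = 22, a_4 = 46, a_5 = 94, a_6 = 190.
So a_6 = 190.

190


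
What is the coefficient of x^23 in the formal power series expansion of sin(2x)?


The Maclaurin series is sin(t) = sum_{k>=0} (-1)^k t^(2k+1) / (2k+1)!, so substituting t = 2x, only odd powers of x are nonzero, with coefficient of x^(2k+1) equal to (-1)^k 2^(2k+1) / (2k+1)!.
Write 23 = 2*11 + 1, giving the coefficient (-1)^11 * 2^23 / 23! = -8388608/25852016738884976640000 = -16/49308808782358125.

-16/49308808782358125
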